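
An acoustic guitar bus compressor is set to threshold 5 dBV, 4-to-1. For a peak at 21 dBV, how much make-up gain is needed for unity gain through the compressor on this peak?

12 dB

Overshoot 16 dB → 16/4 = 4 dB after compression, so the compressed level is 5 + 4 = 9 dBV.
Make-up = target − compressed = 21 − 9 = 12 dB.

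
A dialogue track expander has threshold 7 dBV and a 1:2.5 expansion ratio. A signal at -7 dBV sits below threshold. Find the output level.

The input is 14 dB below the 7 dBV threshold.
A 1:2.5 expander multiplies undershoot by 2.5: 14 × 2.5 = 35 dB below threshold.
Output = 7 − 35 = -28 dBV.

-28 dBV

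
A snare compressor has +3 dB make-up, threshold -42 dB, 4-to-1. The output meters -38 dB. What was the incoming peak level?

-38 dB

Stripping the +3 dB make-up gives -41 dB at the gain stage.
That's 1 dB above the -42 dB threshold.
Before 4:1 compression the overshoot was 1 × 4 = 4 dB, so input = -42 + 4 = -38 dB.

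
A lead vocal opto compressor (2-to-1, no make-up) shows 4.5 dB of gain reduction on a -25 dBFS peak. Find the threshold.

Gain reduction = -25 − (-29.5) = 4.5 dB; output overshoot = GR / (R − 1) = 4.5 / 1 = 4.5 dB.
Threshold = output − output overshoot = -29.5 − 4.5 = -34 dBFS.

-34 dBFS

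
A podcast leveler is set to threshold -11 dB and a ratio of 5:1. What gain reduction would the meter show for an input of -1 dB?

-1 dB exceeds the threshold by 10 dB.
A 5:1 ratio leaves 2 dB of that excess.
Gain reduction = 10 − 2 = 8 dB.

8 dB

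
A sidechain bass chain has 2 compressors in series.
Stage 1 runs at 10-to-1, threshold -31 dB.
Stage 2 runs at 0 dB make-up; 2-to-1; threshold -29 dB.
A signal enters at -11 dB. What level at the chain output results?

-29 dB

Stage 1: overshoot 20 dB → 20/10 = 2 dB → -29 dB.
Stage 2: -29 dB is at or below the -29 dB threshold — no compression; output -29 dB.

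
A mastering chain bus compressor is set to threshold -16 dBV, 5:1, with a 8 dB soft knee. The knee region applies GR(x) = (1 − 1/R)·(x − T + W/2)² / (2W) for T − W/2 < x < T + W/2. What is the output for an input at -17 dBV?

x − T + W/2 = -17 − (-16) + 4 = 3.
GR = (1 − 1/5) × 3² / 16 = 0.8 × 9 / 16 = 0.45 dB.
Output = -17 − 0.45 = -17.45 dBV.

-17.45 dBV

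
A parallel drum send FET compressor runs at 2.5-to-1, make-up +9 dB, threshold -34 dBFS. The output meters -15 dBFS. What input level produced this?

Stripping the +9 dB make-up gives -24 dBFS at the gain stage.
The compressed level sits -24 − (-34) = 10 dB over threshold.
Before 2.5:1 compression the overshoot was 10 × 2.5 = 25 dB, so input = -34 + 25 = -9 dBFS.

-9 dBFS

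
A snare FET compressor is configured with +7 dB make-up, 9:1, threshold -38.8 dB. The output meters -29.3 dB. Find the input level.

Remove make-up: -29.3 − 7 = -36.3 dB.
That's 2.5 dB above the -38.8 dB threshold.
Before 9:1 compression the overshoot was 2.5 × 9 = 22.5 dB, so input = -38.8 + 22.5 = -16.3 dB.

-16.3 dB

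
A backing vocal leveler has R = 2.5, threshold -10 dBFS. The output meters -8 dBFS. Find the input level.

That's 2 dB above the -10 dBFS threshold.
Before 2.5:1 compression the overshoot was 2 × 2.5 = 5 dB, so input = -10 + 5 = -5 dBFS.

-5 dBFS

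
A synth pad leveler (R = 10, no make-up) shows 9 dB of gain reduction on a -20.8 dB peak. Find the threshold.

-30.8 dB

Let T be the threshold. Output overshoot = (input overshoot)/R, so -29.8 − T = (-20.8 − T)/10.
10·(-29.8 − T) = -20.8 − T → 9·T = -298 − (-20.8) = -277.2.
T = -277.2/9 = -30.8 dB.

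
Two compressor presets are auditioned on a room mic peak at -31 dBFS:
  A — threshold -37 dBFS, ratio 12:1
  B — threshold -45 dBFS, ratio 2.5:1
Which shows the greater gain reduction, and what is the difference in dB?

B, by 2.9 dB

A: overshoot 6 dB → output overshoot 0.5 dB → GR 5.5 dB.
B: overshoot 14 dB → output overshoot 5.6 dB → GR 8.4 dB.
B applies 2.9 dB more gain reduction.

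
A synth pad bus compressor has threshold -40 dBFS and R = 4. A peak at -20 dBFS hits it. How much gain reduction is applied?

The signal is 20 dB above threshold.
A 4:1 ratio leaves 5 dB of that excess.
GR = overshoot in − overshoot out = 20 − 5 = 15 dB.

15 dB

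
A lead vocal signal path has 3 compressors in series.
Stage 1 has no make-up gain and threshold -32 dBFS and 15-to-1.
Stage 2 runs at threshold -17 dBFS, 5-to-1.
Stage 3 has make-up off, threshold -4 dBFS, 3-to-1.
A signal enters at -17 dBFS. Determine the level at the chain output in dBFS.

-31 dBFS

Stage 1: -17 dBFS is 15 dB over -32 dBFS; at 15:1 that becomes 1 dB over, giving -31 dBFS.
Stage 2: -31 dBFS is at or below the -17 dBFS threshold — no compression; output -31 dBFS.
Stage 3: -31 dBFS ≤ -4 dBFS, so stage 3 doesn't engage; output -31 dBFS.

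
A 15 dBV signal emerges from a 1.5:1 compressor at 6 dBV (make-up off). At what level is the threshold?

Let T be the threshold. Output overshoot = (input overshoot)/R, so 6 − T = (15 − T)/1.5.
1.5·(6 − T) = 15 − T → 0.5·T = 9 − 15 = -6.
T = -6/0.5 = -12 dBV.

-12 dBV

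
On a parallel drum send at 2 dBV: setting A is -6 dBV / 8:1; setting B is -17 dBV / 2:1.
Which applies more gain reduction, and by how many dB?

A: GR = 8 − 8/8 = 7 dB.
B: GR = 19 − 19/2 = 9.5 dB.
B applies 2.5 dB more gain reduction.

B, by 2.5 dB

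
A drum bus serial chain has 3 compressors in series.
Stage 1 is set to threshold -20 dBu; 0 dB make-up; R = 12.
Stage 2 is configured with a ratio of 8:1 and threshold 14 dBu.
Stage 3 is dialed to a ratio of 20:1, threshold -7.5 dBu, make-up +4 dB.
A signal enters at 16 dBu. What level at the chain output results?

Stage 1: 36 dB above -20 dBu, reduced 12:1 to 3 dB above → -17 dBu.
Stage 2: -17 dBu ≤ 14 dBu, so stage 2 doesn't engage; output -17 dBu.
Stage 3: -17 dBu ≤ -7.5 dBu, so stage 3 doesn't engage; make-up brings it to -13 dBu.

-13 dBu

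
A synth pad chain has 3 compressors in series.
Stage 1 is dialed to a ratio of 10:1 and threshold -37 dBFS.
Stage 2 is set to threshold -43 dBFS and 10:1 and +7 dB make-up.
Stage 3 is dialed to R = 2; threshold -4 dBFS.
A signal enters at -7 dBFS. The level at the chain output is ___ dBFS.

Stage 1: -7 dBFS is 30 dB over -37 dBFS; at 10:1 that becomes 3 dB over, giving -34 dBFS.
Stage 2: 9 dB above -43 dBFS, reduced 10:1 to 0.9 dB above → -42.1 dBFS; +7 dB make-up → -35.1 dBFS.
Stage 3: -35.1 dBFS ≤ -4 dBFS, so stage 3 doesn't engage; output -35.1 dBFS.

-35.1 dBFS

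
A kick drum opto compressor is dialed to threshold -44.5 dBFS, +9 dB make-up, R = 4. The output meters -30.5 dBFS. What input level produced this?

-24.5 dBFS

Remove make-up: -30.5 − 9 = -39.5 dBFS.
The compressed level sits -39.5 − (-44.5) = 5 dB over threshold.
Input overshoot = R × output overshoot = 20 dB → input = -44.5 + 20 = -24.5 dBFS.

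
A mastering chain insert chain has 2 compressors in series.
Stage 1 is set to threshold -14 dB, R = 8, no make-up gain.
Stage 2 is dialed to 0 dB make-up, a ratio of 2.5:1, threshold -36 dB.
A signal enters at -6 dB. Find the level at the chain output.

Stage 1: -6 dB is 8 dB over -14 dB; at 8:1 that becomes 1 dB over, giving -13 dB.
Stage 2: overshoot 23 dB → 23/2.5 = 9.2 dB → -26.8 dB.

-26.8 dB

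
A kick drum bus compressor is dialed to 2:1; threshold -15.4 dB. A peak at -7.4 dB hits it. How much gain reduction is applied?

4 dB

-7.4 dB exceeds the threshold by 8 dB.
A 2:1 ratio leaves 4 dB of that excess.
GR = overshoot in − overshoot out = 8 − 4 = 4 dB.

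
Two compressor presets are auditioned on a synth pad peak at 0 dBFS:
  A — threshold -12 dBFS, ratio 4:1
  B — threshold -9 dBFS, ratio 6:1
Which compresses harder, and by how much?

A, by 1.5 dB

A: 12 dB over, compressed to 3 dB over, so 9 dB of GR.
B: 9 dB over, compressed to 1.5 dB over, so 7.5 dB of GR.
A reduces 1.5 dB more.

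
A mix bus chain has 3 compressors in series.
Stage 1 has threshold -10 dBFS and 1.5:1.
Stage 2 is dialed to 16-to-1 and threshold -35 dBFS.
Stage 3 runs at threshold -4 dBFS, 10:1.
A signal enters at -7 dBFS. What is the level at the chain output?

Stage 1: -7 dBFS is 3 dB over -10 dBFS; at 1.5:1 that becomes 2 dB over, giving -8 dBFS.
Stage 2: 27 dB above -35 dBFS, reduced 16:1 to 1.6875 dB above → -33.3125 dBFS.
Stage 3: -33.3125 dBFS ≤ -4 dBFS, so stage 3 doesn't engage; output -33.3125 dBFS.

-33.3125 dBFS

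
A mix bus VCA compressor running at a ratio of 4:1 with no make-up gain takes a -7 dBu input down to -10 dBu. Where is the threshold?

Let T be the threshold. Output overshoot = (input overshoot)/R, so -10 − T = (-7 − T)/4.
4·(-10 − T) = -7 − T → 3·T = -40 − (-7) = -33.
T = -33/3 = -11 dBu.

-11 dBu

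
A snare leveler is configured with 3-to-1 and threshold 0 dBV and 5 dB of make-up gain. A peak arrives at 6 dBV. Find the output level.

6 dBV sits 6 dB over threshold.
The 6 dB excess becomes 2 dB after 3:1 reduction.
That puts the output at 2 dBV; make-up adds 5 dB, giving 7 dBV.

7 dBV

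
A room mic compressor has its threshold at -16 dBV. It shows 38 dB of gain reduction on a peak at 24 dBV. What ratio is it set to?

20:1

Input overshoot = 24 − (-16) = 40 dB.
Output overshoot = 40 − 38 = 2 dB.
Ratio = input overshoot / output overshoot = 40 / 2 = 20.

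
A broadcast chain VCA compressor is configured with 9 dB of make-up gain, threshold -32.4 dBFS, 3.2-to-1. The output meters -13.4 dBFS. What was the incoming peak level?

-0.4 dBFS

Before make-up, the level was -13.4 − 9 = -22.4 dBFS.
Post-compression overshoot = -22.4 − (-32.4) = 10 dB.
Input overshoot = R × output overshoot = 32 dB → input = -32.4 + 32 = -0.4 dBFS.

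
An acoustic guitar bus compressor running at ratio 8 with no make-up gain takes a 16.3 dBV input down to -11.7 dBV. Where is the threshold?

Let T be the threshold. Output overshoot = (input overshoot)/R, so -11.7 − T = (16.3 − T)/8.
8·(-11.7 − T) = 16.3 − T → 7·T = -93.6 − 16.3 = -109.9.
T = -109.9/7 = -15.7 dBV.

-15.7 dBV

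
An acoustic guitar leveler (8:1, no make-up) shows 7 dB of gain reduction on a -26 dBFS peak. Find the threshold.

Let T be the threshold. Output overshoot = (input overshoot)/R, so -33 − T = (-26 − T)/8.
8·(-33 − T) = -26 − T → 7·T = -264 − (-26) = -238.
T = -238/7 = -34 dBFS.

-34 dBFS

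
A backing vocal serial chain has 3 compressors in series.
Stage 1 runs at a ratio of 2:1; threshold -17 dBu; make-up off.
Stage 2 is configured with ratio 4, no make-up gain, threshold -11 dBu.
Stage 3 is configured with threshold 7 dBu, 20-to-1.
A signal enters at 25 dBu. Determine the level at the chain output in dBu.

-7.25 dBu

Stage 1: 42 dB above -17 dBu, reduced 2:1 to 21 dB above → 4 dBu.
Stage 2: 15 dB above -11 dBu, reduced 4:1 to 3.75 dB above → -7.25 dBu.
Stage 3: -7.25 dBu ≤ 7 dBu, so stage 3 doesn't engage; output -7.25 dBu.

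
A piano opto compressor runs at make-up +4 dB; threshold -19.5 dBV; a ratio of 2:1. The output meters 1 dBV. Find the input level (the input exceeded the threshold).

13.5 dBV

Stripping the +4 dB make-up gives -3 dBV at the gain stage.
That's 16.5 dB above the -19.5 dBV threshold.
Before 2:1 compression the overshoot was 16.5 × 2 = 33 dB, so input = -19.5 + 33 = 13.5 dBV.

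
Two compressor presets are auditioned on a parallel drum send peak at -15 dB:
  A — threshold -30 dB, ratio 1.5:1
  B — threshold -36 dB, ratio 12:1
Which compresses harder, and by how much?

A: overshoot 15 dB → output overshoot 10 dB → GR 5 dB.
B: overshoot 21 dB → output overshoot 1.75 dB → GR 19.25 dB.
Difference: 14.25 dB in favour of B.

B, by 14.25 dB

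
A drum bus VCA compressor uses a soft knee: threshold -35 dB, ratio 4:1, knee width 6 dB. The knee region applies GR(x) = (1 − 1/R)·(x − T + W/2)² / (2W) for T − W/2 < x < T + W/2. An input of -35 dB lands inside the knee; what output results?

x − T + W/2 = -35 − (-35) + 3 = 3.
GR = (1 − 1/4) × 3² / 12 = 0.75 × 9 / 12 = 0.5625 dB.
Output = -35 − 0.5625 = -35.5625 dB.

-35.5625 dB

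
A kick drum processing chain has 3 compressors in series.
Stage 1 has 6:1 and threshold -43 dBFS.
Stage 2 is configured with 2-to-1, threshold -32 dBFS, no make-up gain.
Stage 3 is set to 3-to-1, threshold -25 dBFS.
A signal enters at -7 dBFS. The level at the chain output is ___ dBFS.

-37 dBFS

Stage 1: overshoot 36 dB → 36/6 = 6 dB → -37 dBFS.
Stage 2: below threshold (-37 ≤ -32); passes unchanged; output -37 dBFS.
Stage 3: -37 dBFS is at or below the -25 dBFS threshold — no compression; output -37 dBFS.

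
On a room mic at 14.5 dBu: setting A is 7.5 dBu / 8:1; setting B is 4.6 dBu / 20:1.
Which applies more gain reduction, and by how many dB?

B, by 3.28 dB

A: overshoot 7 dB → output overshoot 0.875 dB → GR 6.125 dB.
B: overshoot 9.9 dB → output overshoot 0.495 dB → GR 9.405 dB.
Difference: 3.28 dB in favour of B.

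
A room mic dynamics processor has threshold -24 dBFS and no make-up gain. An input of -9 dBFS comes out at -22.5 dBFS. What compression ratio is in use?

Input overshoot = -9 − (-24) = 15 dB; output overshoot = -22.5 − (-24) = 1.5 dB.
Ratio = 15 / 1.5 = 10.

10:1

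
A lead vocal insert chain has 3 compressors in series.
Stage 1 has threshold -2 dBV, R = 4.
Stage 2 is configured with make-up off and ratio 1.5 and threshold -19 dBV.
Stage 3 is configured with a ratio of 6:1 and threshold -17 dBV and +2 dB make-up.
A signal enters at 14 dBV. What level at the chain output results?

-13 dBV

Stage 1: overshoot 16 dB → 16/4 = 4 dB → 2 dBV.
Stage 2: 21 dB above -19 dBV, reduced 1.5:1 to 14 dB above → -5 dBV.
Stage 3: -5 dBV is 12 dB over -17 dBV; at 6:1 that becomes 2 dB over, giving -15 dBV; +2 dB make-up → -13 dBV.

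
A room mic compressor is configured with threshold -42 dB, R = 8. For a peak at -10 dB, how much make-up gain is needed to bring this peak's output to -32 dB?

Overshoot 32 dB → 32/8 = 4 dB after compression, so the compressed level is -42 + 4 = -38 dB.
Make-up = target − compressed = -32 − (-38) = 6 dB.

6 dB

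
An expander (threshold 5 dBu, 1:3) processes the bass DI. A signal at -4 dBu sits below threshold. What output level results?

-22 dBu

The input is 9 dB below the 5 dBu threshold.
A 1:3 expander multiplies undershoot by 3: 9 × 3 = 27 dB below threshold.
Output = 5 − 27 = -22 dBu.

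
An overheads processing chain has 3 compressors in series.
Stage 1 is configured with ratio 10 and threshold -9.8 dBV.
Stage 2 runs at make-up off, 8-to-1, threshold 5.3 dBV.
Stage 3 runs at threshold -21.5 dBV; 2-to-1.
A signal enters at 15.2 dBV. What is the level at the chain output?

Stage 1: 25 dB above -9.8 dBV, reduced 10:1 to 2.5 dB above → -7.3 dBV.
Stage 2: below threshold (-7.3 ≤ 5.3); passes unchanged; output -7.3 dBV.
Stage 3: 14.2 dB above -21.5 dBV, reduced 2:1 to 7.1 dB above → -14.4 dBV.

-14.4 dBV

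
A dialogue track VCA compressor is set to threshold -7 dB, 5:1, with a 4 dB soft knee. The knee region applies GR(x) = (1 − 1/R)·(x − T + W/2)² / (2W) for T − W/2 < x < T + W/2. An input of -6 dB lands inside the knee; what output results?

x − T + W/2 = -6 − (-7) + 2 = 3.
GR = (1 − 1/5) × 3² / 8 = 0.8 × 9 / 8 = 0.9 dB.
Output = -6 − 0.9 = -6.9 dB.

-6.9 dB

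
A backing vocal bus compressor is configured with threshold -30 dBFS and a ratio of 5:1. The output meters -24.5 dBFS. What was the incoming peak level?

That's 5.5 dB above the -30 dBFS threshold.
Input overshoot = R × output overshoot = 27.5 dB → input = -30 + 27.5 = -2.5 dBFS.

-2.5 dBFS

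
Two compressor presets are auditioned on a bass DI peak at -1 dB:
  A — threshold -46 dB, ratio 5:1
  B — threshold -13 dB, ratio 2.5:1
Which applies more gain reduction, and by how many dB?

A: overshoot 45 dB → output overshoot 9 dB → GR 36 dB.
B: overshoot 12 dB → output overshoot 4.8 dB → GR 7.2 dB.
A applies 28.8 dB more gain reduction.

A, by 28.8 dB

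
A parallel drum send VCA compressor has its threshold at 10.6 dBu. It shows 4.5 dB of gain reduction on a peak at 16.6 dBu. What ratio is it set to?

4:1

Input overshoot = 16.6 − 10.6 = 6 dB.
Output overshoot = 6 − 4.5 = 1.5 dB.
Ratio = input overshoot / output overshoot = 6 / 1.5 = 4.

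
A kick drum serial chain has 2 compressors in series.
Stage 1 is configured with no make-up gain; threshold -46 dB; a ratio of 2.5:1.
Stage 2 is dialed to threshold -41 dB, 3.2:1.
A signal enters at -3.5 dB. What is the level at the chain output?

-37.25 dB

Stage 1: -3.5 dB is 42.5 dB over -46 dB; at 2.5:1 that becomes 17 dB over, giving -29 dB.
Stage 2: overshoot 12 dB → 12/3.2 = 3.75 dB → -37.25 dB.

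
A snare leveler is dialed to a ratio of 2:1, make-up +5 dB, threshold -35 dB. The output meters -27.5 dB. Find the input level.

-30 dB

Stripping the +5 dB make-up gives -32.5 dB at the gain stage.
Post-compression overshoot = -32.5 − (-35) = 2.5 dB.
Undo the ratio: input overshoot = 2.5 × 2 = 5 dB, giving input = -30 dB.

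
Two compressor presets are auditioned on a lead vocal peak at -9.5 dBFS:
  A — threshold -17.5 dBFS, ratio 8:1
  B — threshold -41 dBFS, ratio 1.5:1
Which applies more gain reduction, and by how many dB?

B, by 3.5 dB

A: overshoot 8 dB → output overshoot 1 dB → GR 7 dB.
B: overshoot 31.5 dB → output overshoot 21 dB → GR 10.5 dB.
B applies 3.5 dB more gain reduction.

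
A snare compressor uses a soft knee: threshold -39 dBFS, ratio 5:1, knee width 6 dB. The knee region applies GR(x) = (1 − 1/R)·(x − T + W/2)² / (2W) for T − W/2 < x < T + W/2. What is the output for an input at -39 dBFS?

-39.6 dBFS

x − T + W/2 = -39 − (-39) + 3 = 3.
GR = (1 − 1/5) × 3² / 12 = 0.8 × 9 / 12 = 0.6 dB.
Output = -39 − 0.6 = -39.6 dBFS.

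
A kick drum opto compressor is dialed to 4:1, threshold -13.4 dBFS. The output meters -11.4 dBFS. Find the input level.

-5.4 dBFS

That's 2 dB above the -13.4 dBFS threshold.
Undo the ratio: input overshoot = 2 × 4 = 8 dB, giving input = -5.4 dBFS.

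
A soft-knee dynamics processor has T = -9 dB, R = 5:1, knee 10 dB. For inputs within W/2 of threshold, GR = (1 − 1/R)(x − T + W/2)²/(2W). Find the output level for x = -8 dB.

-9.44 dB

x − T + W/2 = -8 − (-9) + 5 = 6.
GR = (1 − 1/5) × 6² / 20 = 0.8 × 36 / 20 = 1.44 dB.
Output = -8 − 1.44 = -9.44 dB.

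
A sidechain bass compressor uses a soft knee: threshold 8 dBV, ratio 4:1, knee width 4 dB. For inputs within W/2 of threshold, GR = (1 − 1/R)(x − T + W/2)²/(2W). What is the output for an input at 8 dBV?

7.625 dBV

x − T + W/2 = 8 − 8 + 2 = 2.
GR = (1 − 1/4) × 2² / 8 = 0.75 × 4 / 8 = 0.375 dB.
Output = 8 − 0.375 = 7.625 dBV.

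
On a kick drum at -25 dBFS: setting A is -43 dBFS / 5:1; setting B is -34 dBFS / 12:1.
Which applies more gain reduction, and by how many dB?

A, by 6.15 dB

A: GR = 18 − 18/5 = 14.4 dB.
B: GR = 9 − 9/12 = 8.25 dB.
A reduces 6.15 dB more.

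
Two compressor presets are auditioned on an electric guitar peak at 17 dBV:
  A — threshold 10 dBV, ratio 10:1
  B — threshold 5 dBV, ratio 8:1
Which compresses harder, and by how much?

A: overshoot 7 dB → output overshoot 0.7 dB → GR 6.3 dB.
B: overshoot 12 dB → output overshoot 1.5 dB → GR 10.5 dB.
B reduces 4.2 dB more.

B, by 4.2 dB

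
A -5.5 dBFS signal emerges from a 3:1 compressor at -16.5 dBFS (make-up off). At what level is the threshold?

Input is 16.5 dB above T (since output overshoot × R = input overshoot: (-16.5 − T)·3 = -5.5 − T gives T = -22 dBFS).
Check: -22 + (-5.5 − (-22))/3 = -22 + 5.5 = -16.5 dBFS. ✓

-22 dBFS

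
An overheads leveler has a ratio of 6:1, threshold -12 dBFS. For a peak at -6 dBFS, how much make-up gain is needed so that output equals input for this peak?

5 dB

The peak compresses to -12 + 6/6 = -11 dBFS.
To reach -6 dBFS requires -6 − (-11) = 5 dB of make-up.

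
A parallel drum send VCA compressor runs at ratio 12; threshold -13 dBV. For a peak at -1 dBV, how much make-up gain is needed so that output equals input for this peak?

Without make-up, output = threshold + overshoot/12 = -13 + 1 = -12 dBV.
Gap to target: 11 dB.

11 dB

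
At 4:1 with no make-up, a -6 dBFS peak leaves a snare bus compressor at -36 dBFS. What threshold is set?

-46 dBFS

Let T be the threshold. Output overshoot = (input overshoot)/R, so -36 − T = (-6 − T)/4.
4·(-36 − T) = -6 − T → 3·T = -144 − (-6) = -138.
T = -138/3 = -46 dBFS.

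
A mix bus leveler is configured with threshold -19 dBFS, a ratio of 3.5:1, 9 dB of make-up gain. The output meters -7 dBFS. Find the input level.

-8.5 dBFS

Remove make-up: -7 − 9 = -16 dBFS.
Post-compression overshoot = -16 − (-19) = 3 dB.
Before 3.5:1 compression the overshoot was 3 × 3.5 = 10.5 dB, so input = -19 + 10.5 = -8.5 dBFS.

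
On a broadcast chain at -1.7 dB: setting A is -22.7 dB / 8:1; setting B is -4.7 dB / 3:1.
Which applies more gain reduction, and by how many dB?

A, by 16.375 dB

A: 21 dB over, compressed to 2.625 dB over, so 18.375 dB of GR.
B: 3 dB over, compressed to 1 dB over, so 2 dB of GR.
A applies 16.375 dB more gain reduction.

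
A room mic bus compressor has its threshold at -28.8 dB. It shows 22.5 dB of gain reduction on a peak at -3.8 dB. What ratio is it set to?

10:1

Input overshoot = -3.8 − (-28.8) = 25 dB.
Output overshoot = 25 − 22.5 = 2.5 dB.
Ratio = input overshoot / output overshoot = 25 / 2.5 = 10.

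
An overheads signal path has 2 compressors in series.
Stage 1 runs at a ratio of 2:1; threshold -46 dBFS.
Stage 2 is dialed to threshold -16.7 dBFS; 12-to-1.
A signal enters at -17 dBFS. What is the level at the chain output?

Stage 1: 29 dB above -46 dBFS, reduced 2:1 to 14.5 dB above → -31.5 dBFS.
Stage 2: -31.5 dBFS ≤ -16.7 dBFS, so stage 2 doesn't engage; output -31.5 dBFS.

-31.5 dBFS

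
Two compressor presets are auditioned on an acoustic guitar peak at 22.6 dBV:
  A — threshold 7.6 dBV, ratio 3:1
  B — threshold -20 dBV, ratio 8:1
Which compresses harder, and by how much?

B, by 27.275 dB

A: 15 dB over, compressed to 5 dB over, so 10 dB of GR.
B: 42.6 dB over, compressed to 5.325 dB over, so 37.275 dB of GR.
Difference: 27.275 dB in favour of B.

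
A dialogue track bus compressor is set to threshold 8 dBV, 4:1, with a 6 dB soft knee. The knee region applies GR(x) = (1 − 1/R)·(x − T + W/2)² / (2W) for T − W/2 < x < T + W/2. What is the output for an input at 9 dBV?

8 dBV

x − T + W/2 = 9 − 8 + 3 = 4.
GR = (1 − 1/4) × 4² / 12 = 0.75 × 16 / 12 = 1 dB.
Output = 9 − 1 = 8 dBV.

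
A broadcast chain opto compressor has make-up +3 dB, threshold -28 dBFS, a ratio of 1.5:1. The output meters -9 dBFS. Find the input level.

Remove make-up: -9 − 3 = -12 dBFS.
The compressed level sits -12 − (-28) = 16 dB over threshold.
Before 1.5:1 compression the overshoot was 16 × 1.5 = 24 dB, so input = -28 + 24 = -4 dBFS.

-4 dBFS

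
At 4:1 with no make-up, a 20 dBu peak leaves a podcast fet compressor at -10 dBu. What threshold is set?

-20 dBu

Input is 40 dB above T (since output overshoot × R = input overshoot: (-10 − T)·4 = 20 − T gives T = -20 dBu).
Check: -20 + (20 − (-20))/4 = -20 + 10 = -10 dBu. ✓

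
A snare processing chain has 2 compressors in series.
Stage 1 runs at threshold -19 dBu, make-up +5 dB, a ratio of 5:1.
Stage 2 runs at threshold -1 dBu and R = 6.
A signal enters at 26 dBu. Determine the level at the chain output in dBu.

-5 dBu

Stage 1: 26 dBu is 45 dB over -19 dBu; at 5:1 that becomes 9 dB over, giving -10 dBu; +5 dB make-up → -5 dBu.
Stage 2: below threshold (-5 ≤ -1); passes unchanged; output -5 dBu.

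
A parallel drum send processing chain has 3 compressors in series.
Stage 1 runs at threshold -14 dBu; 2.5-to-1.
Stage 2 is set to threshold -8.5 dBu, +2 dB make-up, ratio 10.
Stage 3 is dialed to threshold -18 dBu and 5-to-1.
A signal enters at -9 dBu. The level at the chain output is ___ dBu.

Stage 1: overshoot 5 dB → 5/2.5 = 2 dB → -12 dBu.
Stage 2: -12 dBu is at or below the -8.5 dBu threshold — no compression; make-up brings it to -10 dBu.
Stage 3: -10 dBu is 8 dB over -18 dBu; at 5:1 that becomes 1.6 dB over, giving -16.4 dBu.

-16.4 dBu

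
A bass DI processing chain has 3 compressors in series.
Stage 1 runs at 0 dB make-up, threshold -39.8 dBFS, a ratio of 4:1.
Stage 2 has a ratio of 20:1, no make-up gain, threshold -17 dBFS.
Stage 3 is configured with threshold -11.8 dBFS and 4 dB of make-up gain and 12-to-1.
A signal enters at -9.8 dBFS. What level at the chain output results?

Stage 1: -9.8 dBFS is 30 dB over -39.8 dBFS; at 4:1 that becomes 7.5 dB over, giving -32.3 dBFS.
Stage 2: below threshold (-32.3 ≤ -17); passes unchanged; output -32.3 dBFS.
Stage 3: -32.3 dBFS ≤ -11.8 dBFS, so stage 3 doesn't engage; make-up brings it to -28.3 dBFS.

-28.3 dBFS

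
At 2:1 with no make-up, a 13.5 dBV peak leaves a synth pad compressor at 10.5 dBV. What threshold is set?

Gain reduction = 13.5 − 10.5 = 3 dB; output overshoot = GR / (R − 1) = 3 / 1 = 3 dB.
Threshold = output − output overshoot = 10.5 − 3 = 7.5 dBV.

7.5 dBV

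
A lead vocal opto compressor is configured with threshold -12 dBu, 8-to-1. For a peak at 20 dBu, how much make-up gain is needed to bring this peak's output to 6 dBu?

Without make-up, output = threshold + overshoot/8 = -12 + 4 = -8 dBu.
Gap to target: 14 dB.

14 dB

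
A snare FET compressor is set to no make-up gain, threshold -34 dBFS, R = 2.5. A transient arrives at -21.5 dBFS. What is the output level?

-21.5 dBFS sits 12.5 dB over threshold.
The 12.5 dB excess becomes 5 dB after 2.5:1 reduction.
That puts the output at -29 dBFS.

-29 dBFS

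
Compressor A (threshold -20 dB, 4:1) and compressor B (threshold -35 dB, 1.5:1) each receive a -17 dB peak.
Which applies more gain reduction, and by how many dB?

B, by 3.75 dB

A: 3 dB over, compressed to 0.75 dB over, so 2.25 dB of GR.
B: 18 dB over, compressed to 12 dB over, so 6 dB of GR.
Difference: 3.75 dB in favour of B.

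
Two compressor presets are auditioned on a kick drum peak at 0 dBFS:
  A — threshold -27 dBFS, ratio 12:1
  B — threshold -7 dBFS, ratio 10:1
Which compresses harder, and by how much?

A, by 18.45 dB

A: 27 dB over, compressed to 2.25 dB over, so 24.75 dB of GR.
B: 7 dB over, compressed to 0.7 dB over, so 6.3 dB of GR.
A applies 18.45 dB more gain reduction.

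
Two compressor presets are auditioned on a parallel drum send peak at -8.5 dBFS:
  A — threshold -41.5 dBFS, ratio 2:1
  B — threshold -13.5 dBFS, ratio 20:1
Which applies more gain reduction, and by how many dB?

A: 33 dB over, compressed to 16.5 dB over, so 16.5 dB of GR.
B: 5 dB over, compressed to 0.25 dB over, so 4.75 dB of GR.
Difference: 11.75 dB in favour of A.

A, by 11.75 dB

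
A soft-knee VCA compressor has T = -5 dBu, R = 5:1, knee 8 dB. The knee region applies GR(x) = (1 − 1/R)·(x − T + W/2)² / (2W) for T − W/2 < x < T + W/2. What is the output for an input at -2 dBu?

-4.45 dBu

x − T + W/2 = -2 − (-5) + 4 = 7.
GR = (1 − 1/5) × 7² / 16 = 0.8 × 49 / 16 = 2.45 dB.
Output = -2 − 2.45 = -4.45 dBu.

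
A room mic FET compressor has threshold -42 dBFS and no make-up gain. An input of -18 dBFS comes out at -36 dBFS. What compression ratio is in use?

4:1

Input overshoot = -18 − (-42) = 24 dB; output overshoot = -36 − (-42) = 6 dB.
Ratio = 24 / 6 = 4.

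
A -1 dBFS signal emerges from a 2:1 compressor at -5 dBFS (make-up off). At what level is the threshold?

-9 dBFS

Input is 8 dB above T (since output overshoot × R = input overshoot: (-5 − T)·2 = -1 − T gives T = -9 dBFS).
Check: -9 + (-1 − (-9))/2 = -9 + 4 = -5 dBFS. ✓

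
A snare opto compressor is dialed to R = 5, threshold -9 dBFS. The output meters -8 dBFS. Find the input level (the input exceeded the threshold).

-4 dBFS

The compressed level sits -8 − (-9) = 1 dB over threshold.
Undo the ratio: input overshoot = 1 × 5 = 5 dB, giving input = -4 dBFS.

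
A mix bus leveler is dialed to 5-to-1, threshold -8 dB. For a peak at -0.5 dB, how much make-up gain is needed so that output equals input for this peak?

Overshoot 7.5 dB → 7.5/5 = 1.5 dB after compression, so the compressed level is -8 + 1.5 = -6.5 dB.
Make-up = target − compressed = -0.5 − (-6.5) = 6 dB.

6 dB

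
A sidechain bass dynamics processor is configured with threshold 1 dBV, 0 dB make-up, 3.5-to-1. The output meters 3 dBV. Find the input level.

Post-compression overshoot = 3 − 1 = 2 dB.
Input overshoot = R × output overshoot = 7 dB → input = 1 + 7 = 8 dBV.

8 dBV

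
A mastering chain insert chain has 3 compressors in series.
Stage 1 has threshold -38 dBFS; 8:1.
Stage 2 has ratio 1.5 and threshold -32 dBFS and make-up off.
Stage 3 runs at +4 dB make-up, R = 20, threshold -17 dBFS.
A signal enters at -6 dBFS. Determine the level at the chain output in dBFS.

Stage 1: 32 dB above -38 dBFS, reduced 8:1 to 4 dB above → -34 dBFS.
Stage 2: -34 dBFS ≤ -32 dBFS, so stage 2 doesn't engage; output -34 dBFS.
Stage 3: below threshold (-34 ≤ -17); passes unchanged; make-up brings it to -30 dBFS.

-30 dBFS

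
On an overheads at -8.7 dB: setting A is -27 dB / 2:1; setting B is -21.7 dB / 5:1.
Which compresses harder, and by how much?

A: overshoot 18.3 dB → output overshoot 9.15 dB → GR 9.15 dB.
B: overshoot 13 dB → output overshoot 2.6 dB → GR 10.4 dB.
Difference: 1.25 dB in favour of B.

B, by 1.25 dB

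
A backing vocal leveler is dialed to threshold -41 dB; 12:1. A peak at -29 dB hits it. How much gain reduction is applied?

-29 dB exceeds the threshold by 12 dB.
After 12:1 compression the overshoot becomes 12/12 = 1 dB.
Gain reduction = 12 − 1 = 11 dB.

11 dB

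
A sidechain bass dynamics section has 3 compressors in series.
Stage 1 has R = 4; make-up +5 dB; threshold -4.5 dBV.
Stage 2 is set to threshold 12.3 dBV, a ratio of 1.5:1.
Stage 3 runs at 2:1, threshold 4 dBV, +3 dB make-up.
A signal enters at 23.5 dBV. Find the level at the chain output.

Stage 1: 23.5 dBV is 28 dB over -4.5 dBV; at 4:1 that becomes 7 dB over, giving 2.5 dBV; +5 dB make-up → 7.5 dBV.
Stage 2: below threshold (7.5 ≤ 12.3); passes unchanged; output 7.5 dBV.
Stage 3: 7.5 dBV is 3.5 dB over 4 dBV; at 2:1 that becomes 1.75 dB over, giving 5.75 dBV; +3 dB make-up → 8.75 dBV.

8.75 dBV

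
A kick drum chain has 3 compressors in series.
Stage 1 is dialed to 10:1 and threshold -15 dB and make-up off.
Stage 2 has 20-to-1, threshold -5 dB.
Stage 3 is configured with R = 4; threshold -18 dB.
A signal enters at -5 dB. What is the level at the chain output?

-17 dB

Stage 1: -5 dB is 10 dB over -15 dB; at 10:1 that becomes 1 dB over, giving -14 dB.
Stage 2: -14 dB ≤ -5 dB, so stage 2 doesn't engage; output -14 dB.
Stage 3: -14 dB is 4 dB over -18 dB; at 4:1 that becomes 1 dB over, giving -17 dB.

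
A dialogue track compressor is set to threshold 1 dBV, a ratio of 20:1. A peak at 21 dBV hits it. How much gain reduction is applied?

The signal is 20 dB above threshold.
A 20:1 ratio leaves 1 dB of that excess.
Gain reduction = 20 − 1 = 19 dB.

19 dB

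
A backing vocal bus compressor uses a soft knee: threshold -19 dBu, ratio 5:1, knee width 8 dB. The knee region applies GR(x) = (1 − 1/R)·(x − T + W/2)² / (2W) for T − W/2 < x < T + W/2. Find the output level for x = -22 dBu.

x − T + W/2 = -22 − (-19) + 4 = 1.
GR = (1 − 1/5) × 1² / 16 = 0.8 × 1 / 16 = 0.05 dB.
Output = -22 − 0.05 = -22.05 dBu.

-22.05 dBu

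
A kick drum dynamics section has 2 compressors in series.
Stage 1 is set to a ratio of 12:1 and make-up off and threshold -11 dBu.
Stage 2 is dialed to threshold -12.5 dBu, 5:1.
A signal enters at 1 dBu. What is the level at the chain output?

-12 dBu

Stage 1: 12 dB above -11 dBu, reduced 12:1 to 1 dB above → -10 dBu.
Stage 2: -10 dBu is 2.5 dB over -12.5 dBu; at 5:1 that becomes 0.5 dB over, giving -12 dBu.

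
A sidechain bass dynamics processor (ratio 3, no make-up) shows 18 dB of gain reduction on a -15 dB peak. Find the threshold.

Let T be the threshold. Output overshoot = (input overshoot)/R, so -33 − T = (-15 − T)/3.
3·(-33 − T) = -15 − T → 2·T = -99 − (-15) = -84.
T = -84/2 = -42 dB.

-42 dB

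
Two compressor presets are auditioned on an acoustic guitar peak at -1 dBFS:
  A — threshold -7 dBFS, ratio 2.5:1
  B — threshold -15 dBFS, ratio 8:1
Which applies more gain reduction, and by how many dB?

B, by 8.65 dB

A: 6 dB over, compressed to 2.4 dB over, so 3.6 dB of GR.
B: 14 dB over, compressed to 1.75 dB over, so 12.25 dB of GR.
Difference: 8.65 dB in favour of B.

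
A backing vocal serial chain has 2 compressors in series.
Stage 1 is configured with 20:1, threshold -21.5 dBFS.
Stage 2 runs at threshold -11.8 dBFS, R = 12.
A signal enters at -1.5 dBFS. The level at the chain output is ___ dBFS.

-20.5 dBFS

Stage 1: -1.5 dBFS is 20 dB over -21.5 dBFS; at 20:1 that becomes 1 dB over, giving -20.5 dBFS.
Stage 2: -20.5 dBFS ≤ -11.8 dBFS, so stage 2 doesn't engage; output -20.5 dBFS.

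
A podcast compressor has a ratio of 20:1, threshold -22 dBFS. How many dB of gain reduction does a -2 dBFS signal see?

19 dB

-2 dBFS exceeds the threshold by 20 dB.
At 20:1, output sits 20/20 = 1 dB above threshold.
So the signal is attenuated by 20 − 1 = 19 dB.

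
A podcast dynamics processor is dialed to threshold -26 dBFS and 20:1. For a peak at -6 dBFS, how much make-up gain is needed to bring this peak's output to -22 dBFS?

3 dB

The peak compresses to -26 + 20/20 = -25 dBFS.
To reach -22 dBFS requires -22 − (-25) = 3 dB of make-up.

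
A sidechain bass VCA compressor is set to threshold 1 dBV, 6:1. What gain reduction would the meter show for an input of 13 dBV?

10 dB

The signal is 12 dB above threshold.
A 6:1 ratio leaves 2 dB of that excess.
GR = overshoot in − overshoot out = 12 − 2 = 10 dB.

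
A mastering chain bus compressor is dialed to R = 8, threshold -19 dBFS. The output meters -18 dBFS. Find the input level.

The compressed level sits -18 − (-19) = 1 dB over threshold.
Input overshoot = R × output overshoot = 8 dB → input = -19 + 8 = -11 dBFS.

-11 dBFS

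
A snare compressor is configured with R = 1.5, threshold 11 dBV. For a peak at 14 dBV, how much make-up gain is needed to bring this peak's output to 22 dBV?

Without make-up, output = threshold + overshoot/1.5 = 11 + 2 = 13 dBV.
Gap to target: 9 dB.

9 dB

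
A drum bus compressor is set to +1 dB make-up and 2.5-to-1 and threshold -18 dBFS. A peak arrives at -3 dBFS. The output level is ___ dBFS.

-3 dBFS sits 15 dB over threshold.
At 2.5:1 the overshoot is divided by 2.5, leaving 6 dB above threshold.
So the level is -18 + 6 = -12 dBFS; make-up adds 1 dB, giving -11 dBFS.

-11 dBFS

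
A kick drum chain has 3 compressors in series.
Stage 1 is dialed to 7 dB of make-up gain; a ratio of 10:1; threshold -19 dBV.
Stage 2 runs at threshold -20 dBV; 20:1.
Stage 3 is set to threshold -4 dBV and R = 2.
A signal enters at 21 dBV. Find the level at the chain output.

Stage 1: overshoot 40 dB → 40/10 = 4 dB → -15 dBV; +7 dB make-up → -8 dBV.
Stage 2: 12 dB above -20 dBV, reduced 20:1 to 0.6 dB above → -19.4 dBV.
Stage 3: -19.4 dBV is at or below the -4 dBV threshold — no compression; output -19.4 dBV.

-19.4 dBV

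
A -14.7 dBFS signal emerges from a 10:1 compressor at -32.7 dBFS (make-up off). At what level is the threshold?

Let T be the threshold. Output overshoot = (input overshoot)/R, so -32.7 − T = (-14.7 − T)/10.
10·(-32.7 − T) = -14.7 − T → 9·T = -327 − (-14.7) = -312.3.
T = -312.3/9 = -34.7 dBFS.

-34.7 dBFS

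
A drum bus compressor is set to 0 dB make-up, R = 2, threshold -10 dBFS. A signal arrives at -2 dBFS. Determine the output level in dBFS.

-6 dBFS

The input is 8 dB above the -10 dBFS threshold.
The 8 dB excess becomes 4 dB after 2:1 reduction.
Output = -10 + 4 = -6 dBFS.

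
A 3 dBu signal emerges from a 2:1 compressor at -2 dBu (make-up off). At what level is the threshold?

-7 dBu

Let T be the threshold. Output overshoot = (input overshoot)/R, so -2 − T = (3 − T)/2.
2·(-2 − T) = 3 − T → 1·T = -4 − 3 = -7.
T = -7/1 = -7 dBu.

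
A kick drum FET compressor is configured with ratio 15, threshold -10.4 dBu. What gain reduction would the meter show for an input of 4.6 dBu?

14 dB

Overshoot = 4.6 − (-10.4) = 15 dB.
At 15:1, output sits 15/15 = 1 dB above threshold.
GR = overshoot in − overshoot out = 15 − 1 = 14 dB.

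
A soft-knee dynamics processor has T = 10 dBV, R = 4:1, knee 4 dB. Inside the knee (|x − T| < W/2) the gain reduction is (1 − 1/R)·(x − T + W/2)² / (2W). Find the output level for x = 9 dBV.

8.90625 dBV

x − T + W/2 = 9 − 10 + 2 = 1.
GR = (1 − 1/4) × 1² / 8 = 0.75 × 1 / 8 = 0.09375 dB.
Output = 9 − 0.09375 = 8.90625 dBV.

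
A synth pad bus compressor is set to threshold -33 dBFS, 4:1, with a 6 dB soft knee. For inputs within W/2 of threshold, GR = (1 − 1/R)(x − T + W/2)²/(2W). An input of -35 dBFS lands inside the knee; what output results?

-35.0625 dBFS

x − T + W/2 = -35 − (-33) + 3 = 1.
GR = (1 − 1/4) × 1² / 12 = 0.75 × 1 / 12 = 0.0625 dB.
Output = -35 − 0.0625 = -35.0625 dBFS.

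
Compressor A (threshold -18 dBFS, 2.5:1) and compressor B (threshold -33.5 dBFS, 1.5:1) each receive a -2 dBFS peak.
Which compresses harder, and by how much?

B, by 0.9 dB

A: GR = 16 − 16/2.5 = 9.6 dB.
B: GR = 31.5 − 31.5/1.5 = 10.5 dB.
B applies 0.9 dB more gain reduction.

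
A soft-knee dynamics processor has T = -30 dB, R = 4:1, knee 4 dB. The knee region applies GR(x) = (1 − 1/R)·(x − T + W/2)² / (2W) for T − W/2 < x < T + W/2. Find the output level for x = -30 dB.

x − T + W/2 = -30 − (-30) + 2 = 2.
GR = (1 − 1/4) × 2² / 8 = 0.75 × 4 / 8 = 0.375 dB.
Output = -30 − 0.375 = -30.375 dB.

-30.375 dB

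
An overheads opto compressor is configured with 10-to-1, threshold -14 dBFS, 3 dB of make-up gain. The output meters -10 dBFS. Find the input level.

Before make-up, the level was -10 − 3 = -13 dBFS.
The compressed level sits -13 − (-14) = 1 dB over threshold.
Input overshoot = R × output overshoot = 10 dB → input = -14 + 10 = -4 dBFS.

-4 dBFS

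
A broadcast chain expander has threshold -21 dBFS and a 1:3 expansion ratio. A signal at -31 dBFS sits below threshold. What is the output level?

-51 dBFS

The input is 10 dB below the -21 dBFS threshold.
A 1:3 expander multiplies undershoot by 3: 10 × 3 = 30 dB below threshold.
Output = -21 − 30 = -51 dBFS.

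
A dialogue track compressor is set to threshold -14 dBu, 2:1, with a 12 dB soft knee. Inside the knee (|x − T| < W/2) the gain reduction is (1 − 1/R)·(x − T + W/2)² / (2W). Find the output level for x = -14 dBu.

-14.75 dBu

x − T + W/2 = -14 − (-14) + 6 = 6.
GR = (1 − 1/2) × 6² / 24 = 0.5 × 36 / 24 = 0.75 dB.
Output = -14 − 0.75 = -14.75 dBu.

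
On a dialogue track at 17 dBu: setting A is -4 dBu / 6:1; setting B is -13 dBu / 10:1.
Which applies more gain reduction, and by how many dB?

A: overshoot 21 dB → output overshoot 3.5 dB → GR 17.5 dB.
B: overshoot 30 dB → output overshoot 3 dB → GR 27 dB.
B applies 9.5 dB more gain reduction.

B, by 9.5 dB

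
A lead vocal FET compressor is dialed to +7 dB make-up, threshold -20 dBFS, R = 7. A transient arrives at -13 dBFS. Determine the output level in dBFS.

-12 dBFS

Overshoot: -13 − (-20) = 7 dB.
The 7 dB excess becomes 1 dB after 7:1 reduction.
So the level is -20 + 1 = -19 dBFS; make-up adds 7 dB, giving -12 dBFS.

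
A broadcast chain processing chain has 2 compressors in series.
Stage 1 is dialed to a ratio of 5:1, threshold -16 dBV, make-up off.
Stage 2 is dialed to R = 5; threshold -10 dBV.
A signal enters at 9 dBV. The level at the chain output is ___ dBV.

-11 dBV

Stage 1: overshoot 25 dB → 25/5 = 5 dB → -11 dBV.
Stage 2: -11 dBV is at or below the -10 dBV threshold — no compression; output -11 dBV.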